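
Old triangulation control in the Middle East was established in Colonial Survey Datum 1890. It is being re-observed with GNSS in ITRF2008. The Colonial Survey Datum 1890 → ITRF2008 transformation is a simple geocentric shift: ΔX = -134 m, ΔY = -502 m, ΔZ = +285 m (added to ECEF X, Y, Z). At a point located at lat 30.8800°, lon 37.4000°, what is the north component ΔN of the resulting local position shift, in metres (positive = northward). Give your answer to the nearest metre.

ΔN = 456 m

The local north axis is (−sin φ cos λ, −sin φ sin λ, cos φ), giving ΔN = 54.635 + 156.489 + 244.600 = 455.72 m.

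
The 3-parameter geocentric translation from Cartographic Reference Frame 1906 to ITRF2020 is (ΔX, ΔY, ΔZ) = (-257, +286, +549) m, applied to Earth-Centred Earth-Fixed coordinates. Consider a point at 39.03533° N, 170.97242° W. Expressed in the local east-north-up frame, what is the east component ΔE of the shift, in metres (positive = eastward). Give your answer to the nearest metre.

ΔE = -323 m

The local east axis at (φ, λ) is (−sin λ, cos λ, 0), so ΔE = −sin(-170.97242°)·(-257) + cos(-170.97242°)·286 = -322.78 m.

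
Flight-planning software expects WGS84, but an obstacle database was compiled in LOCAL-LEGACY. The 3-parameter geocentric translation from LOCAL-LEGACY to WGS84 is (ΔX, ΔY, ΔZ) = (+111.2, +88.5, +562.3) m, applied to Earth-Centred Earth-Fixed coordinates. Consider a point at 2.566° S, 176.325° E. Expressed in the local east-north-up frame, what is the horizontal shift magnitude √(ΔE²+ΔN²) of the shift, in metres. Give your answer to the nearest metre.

The local east axis at (φ, λ) is (−sin λ, cos λ, 0), so ΔE = −sin(176.325°)·111.2 + cos(176.325°)·88.5 = -95.45 m.
The local north axis is (−sin φ cos λ, −sin φ sin λ, cos φ), giving ΔN = -4.968 + 0.254 + 561.736 = 557.02 m.
Horizontal magnitude = √(ΔE² + ΔN²) = √((-95.45)² + 557.02²) = 565.14 m.

565 m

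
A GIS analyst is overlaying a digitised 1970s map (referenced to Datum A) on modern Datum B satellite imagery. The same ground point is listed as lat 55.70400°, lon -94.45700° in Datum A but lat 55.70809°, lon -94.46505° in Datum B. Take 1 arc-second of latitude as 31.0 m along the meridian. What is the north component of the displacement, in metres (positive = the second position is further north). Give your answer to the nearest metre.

Δφ = 55.70809° − 55.70400° = +0.00409°; Δλ = -94.46505° − -94.45700° = -0.00805°.
1° of latitude = 3600 × 31.00 = 111600 m.
ΔN = Δφ × 111600 = 456.4 m; ΔE = Δλ × 111600 × cos(55.70400°) = -0.00805 × 111600 × 0.563468 = -506.2 m.

ΔN = 456 m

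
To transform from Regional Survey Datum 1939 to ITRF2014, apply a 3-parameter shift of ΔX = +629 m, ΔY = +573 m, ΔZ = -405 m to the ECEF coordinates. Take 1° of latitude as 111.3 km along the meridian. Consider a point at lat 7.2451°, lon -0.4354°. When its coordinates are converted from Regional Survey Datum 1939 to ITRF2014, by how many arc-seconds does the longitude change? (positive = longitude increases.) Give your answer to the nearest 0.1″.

Δλ = 18.8″

sin φ = 0.126114, cos φ = 0.992016, sin λ = -0.007599, cos λ = 0.999971.
East component: ΔE = −sin λ·ΔX + cos λ·ΔY = −(-0.007599)(629) + (0.999971)(573) = 577.76 m.
1° of latitude spans 111300 m; at latitude φ, 1° of longitude spans that × cos φ = 110411.4 m, so Δλ = 577.76 / 110411.4 × 3600 = 18.838″.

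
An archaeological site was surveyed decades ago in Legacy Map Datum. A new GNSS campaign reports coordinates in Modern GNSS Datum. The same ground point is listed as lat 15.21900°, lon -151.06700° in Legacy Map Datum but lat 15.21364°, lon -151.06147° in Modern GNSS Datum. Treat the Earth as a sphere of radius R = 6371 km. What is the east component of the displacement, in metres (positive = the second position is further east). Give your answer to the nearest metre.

Δφ = 15.21364° − 15.21900° = -0.00536°; Δλ = -151.06147° − -151.06700° = +0.00553°.
1° along a meridian = πR/180 = 111195 m.
ΔN = Δφ × 111195 = -596.0 m; ΔE = Δλ × 111195 × cos(15.21900°) = +0.00553 × 111195 × 0.964929 = 593.3 m.

ΔE = 593 m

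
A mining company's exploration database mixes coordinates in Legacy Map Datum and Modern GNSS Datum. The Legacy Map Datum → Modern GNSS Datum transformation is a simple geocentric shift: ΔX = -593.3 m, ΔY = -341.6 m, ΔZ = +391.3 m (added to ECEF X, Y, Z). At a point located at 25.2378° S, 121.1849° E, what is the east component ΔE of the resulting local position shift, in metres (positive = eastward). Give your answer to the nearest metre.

At φ = -25.2378°, λ = 121.1849°: sin φ = -0.426376, cos φ = 0.904546, sin λ = 0.855501, cos λ = -0.517802.
ΔE = −sin λ·ΔX + cos λ·ΔY = −(0.855501)·(-593.3) + (-0.517802)·(-341.6) = 684.45 m.

ΔE = 684 m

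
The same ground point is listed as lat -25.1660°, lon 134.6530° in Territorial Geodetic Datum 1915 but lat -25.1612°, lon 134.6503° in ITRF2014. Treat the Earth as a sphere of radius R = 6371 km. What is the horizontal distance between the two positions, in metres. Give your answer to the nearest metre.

Δφ = -25.1612° − -25.1660° = +0.0048°; Δλ = 134.6503° − 134.6530° = -0.0027°.
1° along a meridian = πR/180 = 111195 m.
ΔN = Δφ × 111195 = 533.7 m; ΔE = Δλ × 111195 × cos(-25.1660°) = -0.0027 × 111195 × 0.905080 = -271.7 m.
Distance = √(ΔE² + ΔN²) = √((-271.7)² + 533.7²) = 598.9 m.

599 m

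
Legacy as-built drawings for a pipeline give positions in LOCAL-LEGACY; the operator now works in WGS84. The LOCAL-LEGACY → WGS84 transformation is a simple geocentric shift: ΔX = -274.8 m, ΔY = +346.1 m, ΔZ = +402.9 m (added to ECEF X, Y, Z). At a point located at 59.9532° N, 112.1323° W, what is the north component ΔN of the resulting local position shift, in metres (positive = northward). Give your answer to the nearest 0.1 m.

ΔN = 389.6 m

At φ = 59.9532°, λ = -112.1323°: sin φ = 0.865617, cos φ = 0.500707, sin λ = -0.926316, cos λ = -0.376747.
ΔN = −sin φ cos λ·ΔX − sin φ sin λ·ΔY + cos φ·ΔZ = −(0.865617)(-0.376747)(-274.8) − (0.865617)(-0.926316)(346.1) + (0.500707)(402.9) = 389.63 m.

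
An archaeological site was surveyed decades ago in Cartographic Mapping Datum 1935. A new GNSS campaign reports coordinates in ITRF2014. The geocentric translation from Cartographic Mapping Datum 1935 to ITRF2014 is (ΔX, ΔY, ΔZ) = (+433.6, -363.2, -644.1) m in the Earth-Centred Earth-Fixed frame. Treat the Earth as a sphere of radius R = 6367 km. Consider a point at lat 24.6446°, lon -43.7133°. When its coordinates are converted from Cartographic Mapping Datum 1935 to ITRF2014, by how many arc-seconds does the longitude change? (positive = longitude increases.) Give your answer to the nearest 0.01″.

Δλ = 1.32″

sin φ = 0.416988, cos φ = 0.908912, sin λ = -0.691050, cos λ = 0.722807.
East component: ΔE = −sin λ·ΔX + cos λ·ΔY = −(-0.691050)(433.6) + (0.722807)(-363.2) = 37.12 m.
1° of latitude spans πR/180 = 111125 m; at latitude φ, 1° of longitude spans that × cos φ = 101002.9 m, so Δλ = 37.12 / 101002.9 × 3600 = 1.323″.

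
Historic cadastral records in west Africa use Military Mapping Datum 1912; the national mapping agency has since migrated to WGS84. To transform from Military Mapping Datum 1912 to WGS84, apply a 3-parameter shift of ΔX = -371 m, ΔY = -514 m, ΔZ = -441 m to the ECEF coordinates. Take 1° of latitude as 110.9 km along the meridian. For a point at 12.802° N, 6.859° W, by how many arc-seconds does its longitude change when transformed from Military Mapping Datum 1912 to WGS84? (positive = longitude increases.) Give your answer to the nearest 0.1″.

sin φ = 0.221583, cos φ = 0.975142, sin λ = -0.119426, cos λ = 0.992843.
East component: ΔE = −sin λ·ΔX + cos λ·ΔY = −(-0.119426)(-371) + (0.992843)(-514) = -554.63 m.
1° of latitude spans 110900 m; at latitude φ, 1° of longitude spans that × cos φ = 108143.2 m, so Δλ = -554.63 / 108143.2 × 3600 = -18.463″.

Δλ = -18.5″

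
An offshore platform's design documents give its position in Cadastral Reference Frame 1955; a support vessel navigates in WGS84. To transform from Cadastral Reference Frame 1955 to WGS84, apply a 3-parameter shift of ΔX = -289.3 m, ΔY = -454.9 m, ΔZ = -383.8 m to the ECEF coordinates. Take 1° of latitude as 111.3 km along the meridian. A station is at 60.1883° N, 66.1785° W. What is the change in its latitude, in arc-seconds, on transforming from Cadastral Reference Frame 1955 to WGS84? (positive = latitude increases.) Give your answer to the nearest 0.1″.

sin φ = 0.867664, cos φ = 0.497151, sin λ = -0.914808, cos λ = 0.403889.
North component: ΔN = −sin φ cos λ·ΔX − sin φ sin λ·ΔY + cos φ·ΔZ = −(0.867664)(0.403889)(-289.3) − (0.867664)(-0.914808)(-454.9) + (0.497151)(-383.8) = -450.50 m.
1° of latitude spans 111300 m, so Δφ = -450.50 / 111300 × 3600 = -14.571″.

Δφ = -14.6″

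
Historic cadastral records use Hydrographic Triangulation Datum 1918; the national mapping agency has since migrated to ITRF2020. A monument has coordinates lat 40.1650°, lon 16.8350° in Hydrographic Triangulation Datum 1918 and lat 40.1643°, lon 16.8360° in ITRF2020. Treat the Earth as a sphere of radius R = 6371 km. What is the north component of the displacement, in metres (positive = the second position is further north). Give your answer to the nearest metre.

ΔN = -78 m

Δφ = 40.1643° − 40.1650° = -0.0007°; Δλ = 16.8360° − 16.8350° = +0.0010°.
1° along a meridian = πR/180 = 111195 m.
ΔN = Δφ × 111195 = -77.8 m; ΔE = Δλ × 111195 × cos(40.1650°) = +0.0010 × 111195 × 0.764190 = 85.0 m.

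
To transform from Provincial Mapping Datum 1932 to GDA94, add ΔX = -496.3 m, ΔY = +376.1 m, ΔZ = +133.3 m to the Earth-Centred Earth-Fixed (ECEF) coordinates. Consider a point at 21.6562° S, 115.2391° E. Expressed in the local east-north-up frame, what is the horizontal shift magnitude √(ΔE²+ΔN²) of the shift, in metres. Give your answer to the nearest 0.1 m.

436.5 m

The local east axis at (φ, λ) is (−sin λ, cos λ, 0), so ΔE = −sin(115.2391°)·(-496.3) + cos(115.2391°)·376.1 = 288.55 m.
The local north axis is (−sin φ cos λ, −sin φ sin λ, cos φ), giving ΔN = 78.096 + 125.545 + 123.891 = 327.53 m.
Horizontal magnitude = √(ΔE² + ΔN²) = √(288.55² + 327.53²) = 436.51 m.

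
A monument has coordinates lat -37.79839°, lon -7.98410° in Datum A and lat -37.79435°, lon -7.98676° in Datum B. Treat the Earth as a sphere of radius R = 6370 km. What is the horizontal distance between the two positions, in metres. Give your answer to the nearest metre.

506 m

Δφ = -37.79435° − -37.79839° = +0.00404°; Δλ = -7.98676° − -7.98410° = -0.00266°.
1° along a meridian = πR/180 = 111177 m.
ΔN = Δφ × 111177 = 449.2 m; ΔE = Δλ × 111177 × cos(-37.79839°) = -0.00266 × 111177 × 0.790172 = -233.7 m.
Distance = √(ΔE² + ΔN²) = √((-233.7)² + 449.2²) = 506.3 m.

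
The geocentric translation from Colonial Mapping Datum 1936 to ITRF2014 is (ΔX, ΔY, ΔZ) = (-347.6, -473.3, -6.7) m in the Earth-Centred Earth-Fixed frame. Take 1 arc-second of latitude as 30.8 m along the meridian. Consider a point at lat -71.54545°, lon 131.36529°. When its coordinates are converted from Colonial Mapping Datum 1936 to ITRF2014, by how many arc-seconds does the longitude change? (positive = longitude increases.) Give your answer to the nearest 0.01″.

Δλ = 58.84″

sin φ = -0.948575, cos φ = 0.316552, sin λ = 0.750512, cos λ = -0.660857.
East component: ΔE = −sin λ·ΔX + cos λ·ΔY = −(0.750512)(-347.6) + (-0.660857)(-473.3) = 573.66 m.
1° of latitude spans 3600 × 30.80 = 110880 m; at latitude φ, 1° of longitude spans that × cos φ = 35099.3 m, so Δλ = 573.66 / 35099.3 × 3600 = 58.838″.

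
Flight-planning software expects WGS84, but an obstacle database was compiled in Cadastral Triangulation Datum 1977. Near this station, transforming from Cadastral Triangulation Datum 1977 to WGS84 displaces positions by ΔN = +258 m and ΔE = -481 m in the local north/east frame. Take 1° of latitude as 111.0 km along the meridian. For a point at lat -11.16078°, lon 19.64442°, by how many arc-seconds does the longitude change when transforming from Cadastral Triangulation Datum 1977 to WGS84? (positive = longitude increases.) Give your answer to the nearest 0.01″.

At latitude -11.16078°, cos φ = 0.981088.
1° of longitude at this latitude = 111.0 × cos φ = 108.90 km, so Δλ = -481.0 / 108900.8 = -0.0044169° = -15.901″.

Δλ = -15.90″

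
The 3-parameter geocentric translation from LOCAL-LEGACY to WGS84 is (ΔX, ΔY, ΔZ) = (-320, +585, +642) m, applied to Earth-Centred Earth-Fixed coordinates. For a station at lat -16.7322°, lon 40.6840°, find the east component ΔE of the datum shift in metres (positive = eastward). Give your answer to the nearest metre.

ΔE = 652 m

At φ = -16.7322°, λ = 40.6840°: sin φ = -0.287899, cos φ = 0.957661, sin λ = 0.651887, cos λ = 0.758316.
ΔE = −sin λ·ΔX + cos λ·ΔY = −(0.651887)·(-320) + (0.758316)·(585) = 652.22 m.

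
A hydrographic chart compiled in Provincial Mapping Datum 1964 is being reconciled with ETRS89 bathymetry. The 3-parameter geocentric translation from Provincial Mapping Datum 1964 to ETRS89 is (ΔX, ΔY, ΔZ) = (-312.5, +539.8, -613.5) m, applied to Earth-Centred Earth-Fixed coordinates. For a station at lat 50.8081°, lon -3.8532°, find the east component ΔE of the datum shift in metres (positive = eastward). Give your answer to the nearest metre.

The local east axis at (φ, λ) is (−sin λ, cos λ, 0), so ΔE = −sin(-3.8532°)·(-312.5) + cos(-3.8532°)·539.8 = 517.58 m.

ΔE = 518 m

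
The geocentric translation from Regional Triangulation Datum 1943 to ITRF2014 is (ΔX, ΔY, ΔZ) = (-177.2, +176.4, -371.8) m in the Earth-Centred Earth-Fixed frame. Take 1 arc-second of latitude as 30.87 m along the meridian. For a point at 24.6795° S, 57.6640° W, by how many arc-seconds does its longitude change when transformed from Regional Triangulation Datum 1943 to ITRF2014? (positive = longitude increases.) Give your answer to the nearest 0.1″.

Δλ = -2.0″

sin φ = -0.417542, cos φ = 0.908658, sin λ = -0.844926, cos λ = 0.534883.
East component: ΔE = −sin λ·ΔX + cos λ·ΔY = −(-0.844926)(-177.2) + (0.534883)(176.4) = -55.37 m.
1° of latitude spans 3600 × 30.87 = 111132 m; at latitude φ, 1° of longitude spans that × cos φ = 100980.9 m, so Δλ = -55.37 / 100980.9 × 3600 = -1.974″.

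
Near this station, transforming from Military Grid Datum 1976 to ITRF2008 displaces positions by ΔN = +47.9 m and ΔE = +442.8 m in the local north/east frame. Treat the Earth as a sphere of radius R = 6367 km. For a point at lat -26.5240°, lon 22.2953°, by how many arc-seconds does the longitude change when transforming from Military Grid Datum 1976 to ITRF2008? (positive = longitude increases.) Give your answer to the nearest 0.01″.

Δλ = 16.03″

At latitude -26.5240°, cos φ = 0.894747.
One radian of longitude at latitude φ spans R cos φ, so Δλ = ΔE / (R cos φ) = 442.8 / (6367000 × 0.894747) = 7.7727e-05 rad = 16.032″.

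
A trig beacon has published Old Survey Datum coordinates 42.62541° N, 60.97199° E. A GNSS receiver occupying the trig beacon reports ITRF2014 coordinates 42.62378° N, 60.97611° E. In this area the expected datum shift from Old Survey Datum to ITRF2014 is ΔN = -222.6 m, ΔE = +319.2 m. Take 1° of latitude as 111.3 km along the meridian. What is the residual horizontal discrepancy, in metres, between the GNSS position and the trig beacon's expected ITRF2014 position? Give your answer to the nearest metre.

Observed coordinate differences: Δφ = -0.00163°, Δλ = +0.00412°.
Converting to metres (1° lat = 111300 m, cos φ = 0.735797): observed ΔN = -181.4 m, observed ΔE = 337.4 m.
Subtracting the expected shift leaves a residual of -181.4 − (-222.6) = 41.2 m north and 337.4 − (319.2) = 18.2 m east.
Residual distance = √(41.2² + 18.2²) = 45.0 m.

45 m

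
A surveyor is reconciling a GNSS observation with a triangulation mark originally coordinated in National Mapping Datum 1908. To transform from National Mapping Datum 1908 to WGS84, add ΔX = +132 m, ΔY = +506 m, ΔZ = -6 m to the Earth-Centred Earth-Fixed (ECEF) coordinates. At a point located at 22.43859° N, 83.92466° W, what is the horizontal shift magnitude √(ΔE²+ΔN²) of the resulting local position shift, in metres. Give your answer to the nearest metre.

At φ = 22.43859°, λ = -83.92466°: sin φ = 0.381693, cos φ = 0.924289, sin λ = -0.994384, cos λ = 0.105836.
ΔE = −sin λ·ΔX + cos λ·ΔY = −(-0.994384)·(132) + (0.105836)·(506) = 184.81 m.
ΔN = −sin φ cos λ·ΔX − sin φ sin λ·ΔY + cos φ·ΔZ = −(0.381693)(0.105836)(132) − (0.381693)(-0.994384)(506) + (0.924289)(-6) = 181.17 m.
Horizontal magnitude = √(ΔE² + ΔN²) = √(184.81² + 181.17²) = 258.80 m.

259 m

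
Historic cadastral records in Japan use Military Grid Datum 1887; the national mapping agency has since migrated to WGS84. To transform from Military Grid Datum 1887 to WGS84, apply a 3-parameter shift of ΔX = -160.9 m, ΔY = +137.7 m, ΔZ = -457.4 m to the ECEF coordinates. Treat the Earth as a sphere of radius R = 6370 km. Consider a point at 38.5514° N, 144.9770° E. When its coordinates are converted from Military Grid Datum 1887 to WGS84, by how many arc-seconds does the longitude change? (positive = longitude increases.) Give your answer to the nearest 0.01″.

sin φ = 0.623216, cos φ = 0.782049, sin λ = 0.573905, cos λ = -0.818922.
East component: ΔE = −sin λ·ΔX + cos λ·ΔY = −(0.573905)(-160.9) + (-0.818922)(137.7) = -20.42 m.
1° of latitude spans πR/180 = 111177 m; at latitude φ, 1° of longitude spans that × cos φ = 86946.3 m, so Δλ = -20.42 / 86946.3 × 3600 = -0.846″.

Δλ = -0.85″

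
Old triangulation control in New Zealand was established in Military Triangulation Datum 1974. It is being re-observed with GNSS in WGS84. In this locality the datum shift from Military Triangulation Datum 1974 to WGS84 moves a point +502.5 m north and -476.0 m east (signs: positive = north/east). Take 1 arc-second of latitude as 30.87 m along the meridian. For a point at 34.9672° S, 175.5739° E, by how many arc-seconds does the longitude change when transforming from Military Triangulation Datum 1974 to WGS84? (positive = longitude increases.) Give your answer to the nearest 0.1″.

Δλ = -18.8″

At latitude -34.9672°, cos φ = 0.819480.
1″ of longitude at this latitude = 30.87 × cos φ = 25.2974 m, so Δλ = -476.0 / 25.2974 = -18.816″.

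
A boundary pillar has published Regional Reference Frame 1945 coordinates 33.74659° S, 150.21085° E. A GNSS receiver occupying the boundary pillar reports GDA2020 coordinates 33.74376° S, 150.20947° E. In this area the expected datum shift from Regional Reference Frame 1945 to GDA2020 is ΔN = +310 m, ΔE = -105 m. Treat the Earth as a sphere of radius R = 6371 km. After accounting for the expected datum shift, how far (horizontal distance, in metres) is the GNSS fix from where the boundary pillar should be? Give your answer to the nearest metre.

Observed coordinate differences: Δφ = +0.00283°, Δλ = -0.00138°.
Converting to metres (1° lat = 111195 m, cos φ = 0.831503): observed ΔN = 314.7 m, observed ΔE = -127.6 m.
Subtracting the expected shift leaves a residual of 314.7 − (310) = 4.7 m north and -127.6 − (-105) = -22.6 m east.
Residual distance = √(4.7² + (-22.6)²) = 23.1 m.

23 m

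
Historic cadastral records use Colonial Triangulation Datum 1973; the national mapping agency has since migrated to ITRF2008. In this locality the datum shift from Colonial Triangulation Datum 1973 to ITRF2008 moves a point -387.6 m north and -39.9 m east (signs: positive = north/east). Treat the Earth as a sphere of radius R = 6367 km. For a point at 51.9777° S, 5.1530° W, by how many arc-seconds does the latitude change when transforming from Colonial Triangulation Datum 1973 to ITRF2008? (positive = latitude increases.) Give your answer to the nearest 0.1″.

Δφ = -12.6″

On a sphere of radius R, 1 rad of latitude = R, so Δφ = ΔN / R = -387.6 / 6367000 = -6.0876e-05 rad = -12.557″.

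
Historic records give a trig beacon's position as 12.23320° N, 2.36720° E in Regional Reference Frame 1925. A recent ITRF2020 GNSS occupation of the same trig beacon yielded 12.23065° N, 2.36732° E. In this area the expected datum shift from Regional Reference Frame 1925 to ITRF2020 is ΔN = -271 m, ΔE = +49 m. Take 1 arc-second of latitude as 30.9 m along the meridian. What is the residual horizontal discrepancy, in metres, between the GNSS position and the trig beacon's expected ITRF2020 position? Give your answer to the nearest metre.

38 m

Observed coordinate differences: Δφ = -0.00255°, Δλ = +0.00012°.
Converting to metres (1° lat = 111240 m, cos φ = 0.977293): observed ΔN = -283.7 m, observed ΔE = 13.0 m.
Subtracting the expected shift leaves a residual of -283.7 − (-271) = -12.7 m north and 13.0 − (49) = -36.0 m east.
Residual distance = √((-12.7)² + (-36.0)²) = 38.1 m.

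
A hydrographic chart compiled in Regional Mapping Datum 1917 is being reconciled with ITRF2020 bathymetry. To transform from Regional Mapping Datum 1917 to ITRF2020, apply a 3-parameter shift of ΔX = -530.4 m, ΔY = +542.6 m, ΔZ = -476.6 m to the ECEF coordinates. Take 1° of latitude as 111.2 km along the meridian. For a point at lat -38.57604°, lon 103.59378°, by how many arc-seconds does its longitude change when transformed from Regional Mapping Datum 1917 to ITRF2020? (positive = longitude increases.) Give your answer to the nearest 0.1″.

sin φ = -0.623553, cos φ = 0.781781, sin λ = 0.971987, cos λ = -0.235037.
East component: ΔE = −sin λ·ΔX + cos λ·ΔY = −(0.971987)(-530.4) + (-0.235037)(542.6) = 388.01 m.
1° of latitude spans 111200 m; at latitude φ, 1° of longitude spans that × cos φ = 86934.1 m, so Δλ = 388.01 / 86934.1 × 3600 = 16.068″.

Δλ = 16.1″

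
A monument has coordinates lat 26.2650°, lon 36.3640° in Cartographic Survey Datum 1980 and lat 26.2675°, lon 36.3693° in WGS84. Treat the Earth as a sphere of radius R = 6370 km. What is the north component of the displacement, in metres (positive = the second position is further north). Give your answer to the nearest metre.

ΔN = 278 m

Δφ = 26.2675° − 26.2650° = +0.0025°; Δλ = 36.3693° − 36.3640° = +0.0053°.
1° along a meridian = πR/180 = 111177 m.
ΔN = Δφ × 111177 = 277.9 m; ΔE = Δλ × 111177 × cos(26.2650°) = +0.0053 × 111177 × 0.896757 = 528.4 m.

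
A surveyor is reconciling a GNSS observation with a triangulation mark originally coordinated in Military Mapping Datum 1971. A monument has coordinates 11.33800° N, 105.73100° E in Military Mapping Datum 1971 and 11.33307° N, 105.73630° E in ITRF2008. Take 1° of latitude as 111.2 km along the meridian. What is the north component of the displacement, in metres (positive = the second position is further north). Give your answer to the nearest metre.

Δφ = 11.33307° − 11.33800° = -0.00493°; Δλ = 105.73630° − 105.73100° = +0.00530°.
ΔN = Δφ × 111200 = -548.2 m; ΔE = Δλ × 111200 × cos(11.33800°) = +0.00530 × 111200 × 0.980484 = 577.9 m.

ΔN = -548 m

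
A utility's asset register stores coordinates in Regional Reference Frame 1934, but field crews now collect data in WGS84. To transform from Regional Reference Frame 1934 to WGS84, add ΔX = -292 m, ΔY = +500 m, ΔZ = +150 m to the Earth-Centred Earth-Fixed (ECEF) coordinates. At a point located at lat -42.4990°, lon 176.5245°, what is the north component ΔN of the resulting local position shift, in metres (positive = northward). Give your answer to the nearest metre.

The local north axis is (−sin φ cos λ, −sin φ sin λ, cos φ), giving ΔN = 196.906 + 20.477 + 110.593 = 327.98 m.

ΔN = 328 m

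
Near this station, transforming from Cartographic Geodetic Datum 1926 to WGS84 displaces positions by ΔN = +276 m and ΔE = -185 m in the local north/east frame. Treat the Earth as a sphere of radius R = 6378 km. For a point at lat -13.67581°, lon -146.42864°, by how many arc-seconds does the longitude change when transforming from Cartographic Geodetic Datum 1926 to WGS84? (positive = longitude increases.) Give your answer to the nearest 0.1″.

At latitude -13.67581°, cos φ = 0.971649.
One radian of longitude at latitude φ spans R cos φ, so Δλ = ΔE / (R cos φ) = -185.0 / (6378000 × 0.971649) = -2.9852e-05 rad = -6.157″.

Δλ = -6.2″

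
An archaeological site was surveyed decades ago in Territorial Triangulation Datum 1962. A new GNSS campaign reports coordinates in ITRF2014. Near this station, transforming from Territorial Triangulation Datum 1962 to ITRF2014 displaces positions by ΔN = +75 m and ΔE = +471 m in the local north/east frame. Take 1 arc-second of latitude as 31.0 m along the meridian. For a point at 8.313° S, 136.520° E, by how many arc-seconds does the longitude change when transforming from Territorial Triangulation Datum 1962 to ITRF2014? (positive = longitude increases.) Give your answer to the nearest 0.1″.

Δλ = 15.4″

At latitude -8.313°, cos φ = 0.989493.
1″ of longitude at this latitude = 31.00 × cos φ = 30.6743 m, so Δλ = 471.0 / 30.6743 = 15.355″.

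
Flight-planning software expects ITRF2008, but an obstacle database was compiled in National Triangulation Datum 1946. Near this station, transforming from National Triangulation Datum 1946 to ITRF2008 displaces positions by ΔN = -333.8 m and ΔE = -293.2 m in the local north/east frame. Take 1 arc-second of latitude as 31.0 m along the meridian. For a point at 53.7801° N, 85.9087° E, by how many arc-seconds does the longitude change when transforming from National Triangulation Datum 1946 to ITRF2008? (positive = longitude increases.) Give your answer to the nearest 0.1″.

At latitude 53.7801°, cos φ = 0.590886.
1″ of longitude at this latitude = 31.00 × cos φ = 18.3175 m, so Δλ = -293.2 / 18.3175 = -16.007″.

Δλ = -16.0″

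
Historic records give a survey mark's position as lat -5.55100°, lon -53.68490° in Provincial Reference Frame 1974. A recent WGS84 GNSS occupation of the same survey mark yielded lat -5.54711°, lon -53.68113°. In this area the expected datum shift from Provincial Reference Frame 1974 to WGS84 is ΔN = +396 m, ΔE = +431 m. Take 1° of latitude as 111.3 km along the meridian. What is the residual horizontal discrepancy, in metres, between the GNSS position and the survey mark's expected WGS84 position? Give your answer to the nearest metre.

Observed coordinate differences: Δφ = +0.00389°, Δλ = +0.00377°.
Converting to metres (1° lat = 111300 m, cos φ = 0.995310): observed ΔN = 433.0 m, observed ΔE = 417.6 m.
Subtracting the expected shift leaves a residual of 433.0 − (396) = 37.0 m north and 417.6 − (431) = -13.4 m east.
Residual distance = √(37.0² + (-13.4)²) = 39.3 m.

39 m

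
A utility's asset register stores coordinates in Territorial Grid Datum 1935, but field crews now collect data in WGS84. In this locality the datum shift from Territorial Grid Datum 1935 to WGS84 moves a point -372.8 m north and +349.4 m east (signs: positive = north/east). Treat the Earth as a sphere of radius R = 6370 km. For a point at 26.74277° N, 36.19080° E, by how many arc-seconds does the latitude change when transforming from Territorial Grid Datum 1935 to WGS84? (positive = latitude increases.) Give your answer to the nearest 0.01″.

On a sphere of radius R, 1 rad of latitude = R, so Δφ = ΔN / R = -372.8 / 6370000 = -5.8524e-05 rad = -12.072″.

Δφ = -12.07″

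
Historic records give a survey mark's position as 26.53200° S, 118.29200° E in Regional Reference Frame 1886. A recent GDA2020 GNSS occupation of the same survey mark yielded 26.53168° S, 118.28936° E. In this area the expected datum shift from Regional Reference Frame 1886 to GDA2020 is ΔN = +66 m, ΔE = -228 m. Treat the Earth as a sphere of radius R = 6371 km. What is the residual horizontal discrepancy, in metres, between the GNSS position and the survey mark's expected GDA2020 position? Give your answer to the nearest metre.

46 m

Observed coordinate differences: Δφ = +0.00032°, Δλ = -0.00264°.
Converting to metres (1° lat = 111195 m, cos φ = 0.894685): observed ΔN = 35.6 m, observed ΔE = -262.6 m.
Subtracting the expected shift leaves a residual of 35.6 − (66) = -30.4 m north and -262.6 − (-228) = -34.6 m east.
Residual distance = √((-30.4)² + (-34.6)²) = 46.1 m.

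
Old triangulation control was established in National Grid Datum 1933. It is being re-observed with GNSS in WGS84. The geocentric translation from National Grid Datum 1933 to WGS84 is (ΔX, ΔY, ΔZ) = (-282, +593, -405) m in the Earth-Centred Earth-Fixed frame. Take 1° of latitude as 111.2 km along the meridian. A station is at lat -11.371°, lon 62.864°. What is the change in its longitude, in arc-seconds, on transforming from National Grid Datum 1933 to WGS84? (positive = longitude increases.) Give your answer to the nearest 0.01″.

sin φ = -0.197161, cos φ = 0.980371, sin λ = 0.889926, cos λ = 0.456104.
East component: ΔE = −sin λ·ΔX + cos λ·ΔY = −(0.889926)(-282) + (0.456104)(593) = 521.43 m.
1° of latitude spans 111200 m; at latitude φ, 1° of longitude spans that × cos φ = 109017.3 m, so Δλ = 521.43 / 109017.3 × 3600 = 17.219″.

Δλ = 17.22″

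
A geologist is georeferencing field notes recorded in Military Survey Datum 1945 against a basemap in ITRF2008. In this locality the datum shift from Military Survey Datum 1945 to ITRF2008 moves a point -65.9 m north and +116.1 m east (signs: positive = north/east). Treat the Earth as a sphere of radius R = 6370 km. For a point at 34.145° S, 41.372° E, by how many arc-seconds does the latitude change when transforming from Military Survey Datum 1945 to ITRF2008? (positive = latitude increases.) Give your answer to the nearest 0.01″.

Δφ = -2.13″

On a sphere of radius R, 1 rad of latitude = R, so Δφ = ΔN / R = -65.9 / 6370000 = -1.0345e-05 rad = -2.134″.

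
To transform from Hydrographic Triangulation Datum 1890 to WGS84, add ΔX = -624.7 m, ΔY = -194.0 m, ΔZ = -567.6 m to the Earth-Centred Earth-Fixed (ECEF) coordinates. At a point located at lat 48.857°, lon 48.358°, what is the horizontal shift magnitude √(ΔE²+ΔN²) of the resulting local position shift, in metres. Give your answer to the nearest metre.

The local east axis at (φ, λ) is (−sin λ, cos λ, 0), so ΔE = −sin(48.358°)·(-624.7) + cos(48.358°)·(-194.0) = 337.94 m.
The local north axis is (−sin φ cos λ, −sin φ sin λ, cos φ), giving ΔN = 312.597 + 109.179 − 373.447 = 48.33 m.
Horizontal magnitude = √(ΔE² + ΔN²) = √(337.94² + 48.33²) = 341.38 m.

341 m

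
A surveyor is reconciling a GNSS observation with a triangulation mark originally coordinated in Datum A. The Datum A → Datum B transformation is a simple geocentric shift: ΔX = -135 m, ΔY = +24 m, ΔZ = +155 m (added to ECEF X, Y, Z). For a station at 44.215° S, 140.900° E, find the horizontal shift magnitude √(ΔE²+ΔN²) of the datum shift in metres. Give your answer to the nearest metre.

206 m

At φ = -44.215°, λ = 140.900°: sin φ = -0.697353, cos φ = 0.716728, sin λ = 0.630676, cos λ = -0.776046.
ΔE = −sin λ·ΔX + cos λ·ΔY = −(0.630676)·(-135) + (-0.776046)·(24) = 66.52 m.
ΔN = −sin φ cos λ·ΔX − sin φ sin λ·ΔY + cos φ·ΔZ = −(-0.697353)(-0.776046)(-135) − (-0.697353)(0.630676)(24) + (0.716728)(155) = 194.71 m.
Horizontal magnitude = √(ΔE² + ΔN²) = √(66.52² + 194.71²) = 205.76 m.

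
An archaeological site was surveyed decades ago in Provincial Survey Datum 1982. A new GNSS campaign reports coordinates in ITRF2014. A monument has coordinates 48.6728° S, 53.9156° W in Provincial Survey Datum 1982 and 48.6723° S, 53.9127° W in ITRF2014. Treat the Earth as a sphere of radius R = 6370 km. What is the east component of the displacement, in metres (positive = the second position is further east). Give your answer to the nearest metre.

Δφ = -48.6723° − -48.6728° = +0.0005°; Δλ = -53.9127° − -53.9156° = +0.0029°.
1° along a meridian = πR/180 = 111177 m.
ΔN = Δφ × 111177 = 55.6 m; ΔE = Δλ × 111177 × cos(-48.6728°) = +0.0029 × 111177 × 0.660358 = 212.9 m.

ΔE = 213 m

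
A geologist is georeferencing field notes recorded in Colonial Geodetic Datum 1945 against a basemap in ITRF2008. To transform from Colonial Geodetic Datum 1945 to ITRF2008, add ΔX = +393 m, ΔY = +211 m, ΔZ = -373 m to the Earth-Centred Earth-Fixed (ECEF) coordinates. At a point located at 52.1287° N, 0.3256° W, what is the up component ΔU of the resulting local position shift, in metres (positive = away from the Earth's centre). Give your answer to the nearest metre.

ΔU = -54 m

At φ = 52.1287°, λ = -0.3256°: sin φ = 0.789392, cos φ = 0.613890, sin λ = -0.005683, cos λ = 0.999984.
ΔU = cos φ cos λ·ΔX + cos φ sin λ·ΔY + sin φ·ΔZ = (0.613890)(0.999984)(393) + (0.613890)(-0.005683)(211) + (0.789392)(-373) = -53.92 m.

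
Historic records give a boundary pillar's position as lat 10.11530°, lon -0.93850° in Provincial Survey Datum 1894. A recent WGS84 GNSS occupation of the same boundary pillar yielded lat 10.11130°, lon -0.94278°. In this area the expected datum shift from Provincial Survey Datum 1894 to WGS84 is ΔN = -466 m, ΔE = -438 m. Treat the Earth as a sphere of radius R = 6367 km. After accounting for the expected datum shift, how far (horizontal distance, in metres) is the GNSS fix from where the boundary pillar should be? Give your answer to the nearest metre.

37 m

Observed coordinate differences: Δφ = -0.00400°, Δλ = -0.00428°.
Converting to metres (1° lat = 111125 m, cos φ = 0.984456): observed ΔN = -444.5 m, observed ΔE = -468.2 m.
Subtracting the expected shift leaves a residual of -444.5 − (-466) = 21.5 m north and -468.2 − (-438) = -30.2 m east.
Residual distance = √(21.5² + (-30.2)²) = 37.1 m.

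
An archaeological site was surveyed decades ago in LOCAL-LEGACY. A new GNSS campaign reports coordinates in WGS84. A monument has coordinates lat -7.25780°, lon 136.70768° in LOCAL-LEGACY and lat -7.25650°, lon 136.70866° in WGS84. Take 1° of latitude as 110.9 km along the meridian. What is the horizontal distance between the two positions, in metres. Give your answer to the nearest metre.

180 m

Δφ = -7.25650° − -7.25780° = +0.00130°; Δλ = 136.70866° − 136.70768° = +0.00098°.
ΔN = Δφ × 110900 = 144.2 m; ΔE = Δλ × 110900 × cos(-7.25780°) = +0.00098 × 110900 × 0.991988 = 107.8 m.
Distance = √(ΔE² + ΔN²) = √(107.8² + 144.2²) = 180.0 m.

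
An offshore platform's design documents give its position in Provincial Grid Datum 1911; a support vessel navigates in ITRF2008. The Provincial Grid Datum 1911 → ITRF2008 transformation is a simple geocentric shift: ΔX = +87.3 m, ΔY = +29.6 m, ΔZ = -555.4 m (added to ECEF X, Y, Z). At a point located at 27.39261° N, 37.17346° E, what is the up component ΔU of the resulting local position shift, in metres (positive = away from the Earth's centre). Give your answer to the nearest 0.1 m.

The local up (radial) axis is (cos φ cos λ, cos φ sin λ, sin φ), giving ΔU = 61.762 + 15.880 − 255.531 = -177.89 m.

ΔU = -177.9 m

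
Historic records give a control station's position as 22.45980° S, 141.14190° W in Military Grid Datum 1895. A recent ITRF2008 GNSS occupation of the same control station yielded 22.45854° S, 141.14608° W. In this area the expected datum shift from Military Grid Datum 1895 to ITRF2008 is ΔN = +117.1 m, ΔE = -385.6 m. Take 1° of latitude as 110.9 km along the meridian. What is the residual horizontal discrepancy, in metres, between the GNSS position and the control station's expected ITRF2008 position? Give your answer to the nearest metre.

48 m

Observed coordinate differences: Δφ = +0.00126°, Δλ = -0.00418°.
Converting to metres (1° lat = 110900 m, cos φ = 0.924148): observed ΔN = 139.7 m, observed ΔE = -428.4 m.
Subtracting the expected shift leaves a residual of 139.7 − (117.1) = 22.6 m north and -428.4 − (-385.6) = -42.8 m east.
Residual distance = √(22.6² + (-42.8)²) = 48.4 m.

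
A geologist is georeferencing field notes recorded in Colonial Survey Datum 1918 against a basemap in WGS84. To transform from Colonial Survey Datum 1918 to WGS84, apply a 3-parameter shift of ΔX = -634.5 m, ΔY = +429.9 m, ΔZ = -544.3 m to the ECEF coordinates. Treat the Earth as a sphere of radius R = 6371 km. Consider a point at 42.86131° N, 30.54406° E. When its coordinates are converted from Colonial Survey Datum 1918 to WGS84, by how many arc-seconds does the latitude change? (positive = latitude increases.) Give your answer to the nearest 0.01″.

sin φ = 0.680226, cos φ = 0.733002, sin λ = 0.508201, cos λ = 0.861239.
North component: ΔN = −sin φ cos λ·ΔX − sin φ sin λ·ΔY + cos φ·ΔZ = −(0.680226)(0.861239)(-634.5) − (0.680226)(0.508201)(429.9) + (0.733002)(-544.3) = -175.87 m.
1° of latitude spans πR/180 = 111195 m, so Δφ = -175.87 / 111195 × 3600 = -5.694″.

Δφ = -5.69″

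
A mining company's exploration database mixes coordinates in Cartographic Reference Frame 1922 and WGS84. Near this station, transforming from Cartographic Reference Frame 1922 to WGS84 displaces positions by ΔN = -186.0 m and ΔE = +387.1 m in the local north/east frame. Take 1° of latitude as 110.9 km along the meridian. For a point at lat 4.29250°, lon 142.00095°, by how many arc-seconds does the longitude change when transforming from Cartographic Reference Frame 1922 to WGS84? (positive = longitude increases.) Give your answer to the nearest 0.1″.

At latitude 4.29250°, cos φ = 0.997195.
1° of longitude at this latitude = 110.9 × cos φ = 110.59 km, so Δλ = 387.1 / 110588.9 = 0.0035004° = 12.601″.

Δλ = 12.6″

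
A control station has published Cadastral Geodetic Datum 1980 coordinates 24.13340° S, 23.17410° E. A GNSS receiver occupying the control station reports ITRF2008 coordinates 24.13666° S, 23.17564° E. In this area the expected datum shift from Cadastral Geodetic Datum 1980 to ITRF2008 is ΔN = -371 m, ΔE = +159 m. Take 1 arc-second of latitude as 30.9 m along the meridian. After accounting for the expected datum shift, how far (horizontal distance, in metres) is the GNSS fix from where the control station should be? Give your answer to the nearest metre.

Observed coordinate differences: Δφ = -0.00326°, Δλ = +0.00154°.
Converting to metres (1° lat = 111240 m, cos φ = 0.912596): observed ΔN = -362.6 m, observed ΔE = 156.3 m.
Subtracting the expected shift leaves a residual of -362.6 − (-371) = 8.4 m north and 156.3 − (159) = -2.7 m east.
Residual distance = √(8.4² + (-2.7)²) = 8.8 m.

9 m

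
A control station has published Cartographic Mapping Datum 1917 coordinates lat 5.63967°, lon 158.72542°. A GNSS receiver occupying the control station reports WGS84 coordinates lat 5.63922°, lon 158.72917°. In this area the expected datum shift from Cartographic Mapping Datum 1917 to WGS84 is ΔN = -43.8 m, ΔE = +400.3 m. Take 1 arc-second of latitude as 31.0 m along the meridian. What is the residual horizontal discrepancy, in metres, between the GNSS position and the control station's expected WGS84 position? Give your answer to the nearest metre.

Observed coordinate differences: Δφ = -0.00045°, Δλ = +0.00375°.
Converting to metres (1° lat = 111600 m, cos φ = 0.995160): observed ΔN = -50.2 m, observed ΔE = 416.5 m.
Subtracting the expected shift leaves a residual of -50.2 − (-43.8) = -6.4 m north and 416.5 − (400.3) = 16.2 m east.
Residual distance = √((-6.4)² + 16.2²) = 17.4 m.

17 m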